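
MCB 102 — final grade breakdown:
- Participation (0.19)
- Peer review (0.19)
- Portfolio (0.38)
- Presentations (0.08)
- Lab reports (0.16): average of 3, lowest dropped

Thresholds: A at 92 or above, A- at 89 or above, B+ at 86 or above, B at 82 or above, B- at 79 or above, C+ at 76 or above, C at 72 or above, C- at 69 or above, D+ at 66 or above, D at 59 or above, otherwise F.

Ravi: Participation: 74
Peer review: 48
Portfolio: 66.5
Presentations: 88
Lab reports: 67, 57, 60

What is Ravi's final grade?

Lab reports: drop 57 → average of remaining 2 = 127/2 = 63.5
Weighted total:
  Participation 74 × 0.19 = 14.06
  Peer review 48 × 0.19 = 9.12
  Portfolio 66.5 × 0.38 = 25.27
  Presentations 88 × 0.08 = 7.04
  Lab reports 63.5 × 0.16 = 10.16
Sum = 65.65
65.65 is ≥ 59 and < 66 → D

D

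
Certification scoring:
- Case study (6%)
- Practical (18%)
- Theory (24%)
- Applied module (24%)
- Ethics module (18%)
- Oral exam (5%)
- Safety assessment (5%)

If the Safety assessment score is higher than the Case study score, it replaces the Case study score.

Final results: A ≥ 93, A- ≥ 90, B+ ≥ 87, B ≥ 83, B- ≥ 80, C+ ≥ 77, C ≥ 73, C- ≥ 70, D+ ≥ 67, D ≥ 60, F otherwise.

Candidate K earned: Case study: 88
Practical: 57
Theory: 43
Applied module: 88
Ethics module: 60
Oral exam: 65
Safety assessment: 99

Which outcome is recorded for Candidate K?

Safety assessment (99) > Case study (88), so Case study counts as 99.
Weighted total:
  Case study 99 × 0.06 = 5.94
  Practical 57 × 0.18 = 10.26
  Theory 43 × 0.24 = 10.32
  Applied module 88 × 0.24 = 21.12
  Ethics module 60 × 0.18 = 10.8
  Oral exam 65 × 0.05 = 3.25
  Safety assessment 99 × 0.05 = 4.95
Sum = 66.64
66.64 is ≥ 60 and < 67 → D

D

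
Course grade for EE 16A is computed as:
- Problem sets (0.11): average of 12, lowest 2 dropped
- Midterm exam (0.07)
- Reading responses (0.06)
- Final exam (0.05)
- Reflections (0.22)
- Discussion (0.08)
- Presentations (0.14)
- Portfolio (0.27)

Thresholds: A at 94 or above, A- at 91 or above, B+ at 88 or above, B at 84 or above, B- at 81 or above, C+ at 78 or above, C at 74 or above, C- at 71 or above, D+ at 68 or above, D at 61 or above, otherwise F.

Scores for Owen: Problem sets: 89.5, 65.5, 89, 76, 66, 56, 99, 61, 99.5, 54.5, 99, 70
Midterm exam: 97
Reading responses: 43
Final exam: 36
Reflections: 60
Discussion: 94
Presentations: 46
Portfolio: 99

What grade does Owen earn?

C

Problem sets: drop 54.5, 56 → average of remaining 10 = 814.5/10 = 81.45
Weighted total:
  Problem sets 81.45 × 0.11 = 8.9595
  Midterm exam 97 × 0.07 = 6.79
  Reading responses 43 × 0.06 = 2.58
  Final exam 36 × 0.05 = 1.8
  Reflections 60 × 0.22 = 13.2
  Discussion 94 × 0.08 = 7.52
  Presentations 46 × 0.14 = 6.44
  Portfolio 99 × 0.27 = 26.73
Sum = 74.0195
74.0195 is ≥ 74 and < 78 → C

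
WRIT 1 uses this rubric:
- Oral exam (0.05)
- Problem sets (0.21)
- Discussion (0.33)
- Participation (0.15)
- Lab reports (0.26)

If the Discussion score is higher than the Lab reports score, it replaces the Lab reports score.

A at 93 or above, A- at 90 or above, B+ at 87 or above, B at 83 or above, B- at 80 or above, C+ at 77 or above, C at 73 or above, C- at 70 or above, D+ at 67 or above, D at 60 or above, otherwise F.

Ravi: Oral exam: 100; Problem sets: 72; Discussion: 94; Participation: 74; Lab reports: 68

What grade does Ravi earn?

B

Discussion (94) > Lab reports (68), so Lab reports counts as 94.
Weighted total:
  Oral exam 100 × 0.05 = 5
  Problem sets 72 × 0.21 = 15.12
  Discussion 94 × 0.33 = 31.02
  Participation 74 × 0.15 = 11.1
  Lab reports 94 × 0.26 = 24.44
Sum = 86.68
86.68 is ≥ 83 and < 87 → B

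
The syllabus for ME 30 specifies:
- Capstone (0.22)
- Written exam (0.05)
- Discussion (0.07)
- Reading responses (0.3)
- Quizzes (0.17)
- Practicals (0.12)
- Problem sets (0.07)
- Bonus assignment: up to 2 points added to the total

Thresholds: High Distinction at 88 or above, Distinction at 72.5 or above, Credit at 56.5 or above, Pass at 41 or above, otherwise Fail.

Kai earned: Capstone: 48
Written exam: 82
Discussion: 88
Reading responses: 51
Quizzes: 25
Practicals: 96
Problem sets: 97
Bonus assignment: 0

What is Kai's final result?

Weighted total:
  Capstone 48 × 0.22 = 10.56
  Written exam 82 × 0.05 = 4.1
  Discussion 88 × 0.07 = 6.16
  Reading responses 51 × 0.3 = 15.3
  Quizzes 25 × 0.17 = 4.25
  Practicals 96 × 0.12 = 11.52
  Problem sets 97 × 0.07 = 6.79
Sum = 58.68
Bonus assignment: 58.68 + 0 = 58.68
58.68 is ≥ 56.5 and < 72.5 → Credit

Credit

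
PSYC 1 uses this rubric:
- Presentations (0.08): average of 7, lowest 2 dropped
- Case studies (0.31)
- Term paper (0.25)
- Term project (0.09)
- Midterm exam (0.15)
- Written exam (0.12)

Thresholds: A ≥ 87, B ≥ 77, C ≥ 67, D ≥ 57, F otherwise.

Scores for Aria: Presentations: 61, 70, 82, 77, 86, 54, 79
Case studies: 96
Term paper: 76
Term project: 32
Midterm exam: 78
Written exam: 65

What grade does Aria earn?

Presentations: drop 54, 61 → average of remaining 5 = 394/5 = 78.8
Weighted total:
  Presentations 78.8 × 0.08 = 6.304
  Case studies 96 × 0.31 = 29.76
  Term paper 76 × 0.25 = 19
  Term project 32 × 0.09 = 2.88
  Midterm exam 78 × 0.15 = 11.7
  Written exam 65 × 0.12 = 7.8
Sum = 77.444
77.444 is ≥ 77 and < 87 → B

B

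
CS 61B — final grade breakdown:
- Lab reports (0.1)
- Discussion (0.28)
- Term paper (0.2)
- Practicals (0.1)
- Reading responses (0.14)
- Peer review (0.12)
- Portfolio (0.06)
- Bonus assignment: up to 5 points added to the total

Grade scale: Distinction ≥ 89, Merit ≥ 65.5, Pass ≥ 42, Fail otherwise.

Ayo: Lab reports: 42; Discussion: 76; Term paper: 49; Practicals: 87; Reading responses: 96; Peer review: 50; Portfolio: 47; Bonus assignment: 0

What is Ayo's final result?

Merit

Weighted total:
  Lab reports 42 × 0.1 = 4.2
  Discussion 76 × 0.28 = 21.28
  Term paper 49 × 0.2 = 9.8
  Practicals 87 × 0.1 = 8.7
  Reading responses 96 × 0.14 = 13.44
  Peer review 50 × 0.12 = 6
  Portfolio 47 × 0.06 = 2.82
Sum = 66.24
Bonus assignment: 66.24 + 0 = 66.24
66.24 is ≥ 65.5 and < 89 → Merit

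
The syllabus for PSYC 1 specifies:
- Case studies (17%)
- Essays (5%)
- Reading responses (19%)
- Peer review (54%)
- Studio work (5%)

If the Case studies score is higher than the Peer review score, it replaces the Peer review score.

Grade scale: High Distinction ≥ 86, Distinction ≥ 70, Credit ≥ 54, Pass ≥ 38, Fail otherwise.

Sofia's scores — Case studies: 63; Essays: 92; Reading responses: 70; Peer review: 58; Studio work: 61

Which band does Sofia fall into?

Case studies (63) > Peer review (58), so Peer review counts as 63.
Weighted total:
  Case studies 63 × 0.17 = 10.71
  Essays 92 × 0.05 = 4.6
  Reading responses 70 × 0.19 = 13.3
  Peer review 63 × 0.54 = 34.02
  Studio work 61 × 0.05 = 3.05
Sum = 65.68
65.68 is ≥ 54 and < 70 → Credit

Credit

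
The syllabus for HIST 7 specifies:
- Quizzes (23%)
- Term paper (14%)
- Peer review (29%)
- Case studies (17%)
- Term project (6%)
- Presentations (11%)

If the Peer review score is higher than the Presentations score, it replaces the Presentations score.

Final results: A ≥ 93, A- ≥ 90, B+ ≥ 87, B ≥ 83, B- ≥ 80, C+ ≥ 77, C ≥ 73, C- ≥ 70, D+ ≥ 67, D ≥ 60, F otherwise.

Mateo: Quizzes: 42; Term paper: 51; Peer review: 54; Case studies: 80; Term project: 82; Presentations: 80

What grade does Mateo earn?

Peer review (54) ≤ Presentations (80), so Presentations stays at 80.
Weighted total:
  Quizzes 42 × 0.23 = 9.66
  Term paper 51 × 0.14 = 7.14
  Peer review 54 × 0.29 = 15.66
  Case studies 80 × 0.17 = 13.6
  Term project 82 × 0.06 = 4.92
  Presentations 80 × 0.11 = 8.8
Sum = 59.78
59.78 < 60 → F

F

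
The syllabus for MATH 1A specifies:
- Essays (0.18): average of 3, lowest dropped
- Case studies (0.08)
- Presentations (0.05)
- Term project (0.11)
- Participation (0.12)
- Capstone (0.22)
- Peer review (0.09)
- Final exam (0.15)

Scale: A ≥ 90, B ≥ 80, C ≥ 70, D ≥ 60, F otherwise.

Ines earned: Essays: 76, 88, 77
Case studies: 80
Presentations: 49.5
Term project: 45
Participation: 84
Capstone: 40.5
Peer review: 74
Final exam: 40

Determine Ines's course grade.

Essays: drop 76 → average of remaining 2 = 165/2 = 82.5
Weighted total:
  Essays 82.5 × 0.18 = 14.85
  Case studies 80 × 0.08 = 6.4
  Presentations 49.5 × 0.05 = 2.475
  Term project 45 × 0.11 = 4.95
  Participation 84 × 0.12 = 10.08
  Capstone 40.5 × 0.22 = 8.91
  Peer review 74 × 0.09 = 6.66
  Final exam 40 × 0.15 = 6
Sum = 60.325
60.325 is ≥ 60 and < 70 → D

D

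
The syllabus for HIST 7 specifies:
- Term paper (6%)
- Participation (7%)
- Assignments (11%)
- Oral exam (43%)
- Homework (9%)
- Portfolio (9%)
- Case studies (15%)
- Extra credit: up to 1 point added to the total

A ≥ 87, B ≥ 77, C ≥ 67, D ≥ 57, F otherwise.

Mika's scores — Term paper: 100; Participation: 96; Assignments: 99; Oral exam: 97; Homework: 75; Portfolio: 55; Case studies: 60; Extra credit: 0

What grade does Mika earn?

Weighted total:
  Term paper 100 × 0.06 = 6
  Participation 96 × 0.07 = 6.72
  Assignments 99 × 0.11 = 10.89
  Oral exam 97 × 0.43 = 41.71
  Homework 75 × 0.09 = 6.75
  Portfolio 55 × 0.09 = 4.95
  Case studies 60 × 0.15 = 9
Sum = 86.02
Extra credit: 86.02 + 0 = 86.02
86.02 is ≥ 77 and < 87 → B

B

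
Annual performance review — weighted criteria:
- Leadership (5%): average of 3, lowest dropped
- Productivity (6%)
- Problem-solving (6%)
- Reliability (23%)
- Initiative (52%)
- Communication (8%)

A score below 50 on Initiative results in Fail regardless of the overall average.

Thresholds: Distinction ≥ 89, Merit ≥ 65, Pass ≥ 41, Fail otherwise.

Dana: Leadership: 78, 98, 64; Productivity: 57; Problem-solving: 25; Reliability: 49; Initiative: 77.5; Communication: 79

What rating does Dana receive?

Merit

Leadership: drop 64 → average of remaining 2 = 176/2 = 88
Initiative score 77.5 ≥ 50: minimum met.
Weighted total:
  Leadership 88 × 0.05 = 4.4
  Productivity 57 × 0.06 = 3.42
  Problem-solving 25 × 0.06 = 1.5
  Reliability 49 × 0.23 = 11.27
  Initiative 77.5 × 0.52 = 40.3
  Communication 79 × 0.08 = 6.32
Sum = 67.21
67.21 is ≥ 65 and < 89 → Merit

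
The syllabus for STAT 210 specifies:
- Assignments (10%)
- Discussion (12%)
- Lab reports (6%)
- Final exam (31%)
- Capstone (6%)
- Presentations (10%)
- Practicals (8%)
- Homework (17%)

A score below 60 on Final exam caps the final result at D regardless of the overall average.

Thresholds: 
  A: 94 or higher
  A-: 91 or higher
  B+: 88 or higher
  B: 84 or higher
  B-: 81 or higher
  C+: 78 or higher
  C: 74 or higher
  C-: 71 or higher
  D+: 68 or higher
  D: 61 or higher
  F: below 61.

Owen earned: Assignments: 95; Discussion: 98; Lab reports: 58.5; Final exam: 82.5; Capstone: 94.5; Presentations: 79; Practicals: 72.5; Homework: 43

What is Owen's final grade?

C

Final exam score 82.5 ≥ 60: minimum met.
Weighted total:
  Assignments 95 × 0.1 = 9.5
  Discussion 98 × 0.12 = 11.76
  Lab reports 58.5 × 0.06 = 3.51
  Final exam 82.5 × 0.31 = 25.575
  Capstone 94.5 × 0.06 = 5.67
  Presentations 79 × 0.1 = 7.9
  Practicals 72.5 × 0.08 = 5.8
  Homework 43 × 0.17 = 7.31
Sum = 77.025
77.025 is ≥ 74 and < 78 → C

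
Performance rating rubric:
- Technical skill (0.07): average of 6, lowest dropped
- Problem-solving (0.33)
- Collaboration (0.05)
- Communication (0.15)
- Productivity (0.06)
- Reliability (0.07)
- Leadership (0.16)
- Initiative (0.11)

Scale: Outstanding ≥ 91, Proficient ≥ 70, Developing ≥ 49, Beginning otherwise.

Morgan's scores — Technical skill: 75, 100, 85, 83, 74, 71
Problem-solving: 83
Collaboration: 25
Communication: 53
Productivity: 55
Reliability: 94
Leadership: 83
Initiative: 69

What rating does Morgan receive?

Technical skill: drop 71 → average of remaining 5 = 417/5 = 83.4
Weighted total:
  Technical skill 83.4 × 0.07 = 5.838
  Problem-solving 83 × 0.33 = 27.39
  Collaboration 25 × 0.05 = 1.25
  Communication 53 × 0.15 = 7.95
  Productivity 55 × 0.06 = 3.3
  Reliability 94 × 0.07 = 6.58
  Leadership 83 × 0.16 = 13.28
  Initiative 69 × 0.11 = 7.59
Sum = 73.178
73.178 is ≥ 70 and < 91 → Proficient

Proficient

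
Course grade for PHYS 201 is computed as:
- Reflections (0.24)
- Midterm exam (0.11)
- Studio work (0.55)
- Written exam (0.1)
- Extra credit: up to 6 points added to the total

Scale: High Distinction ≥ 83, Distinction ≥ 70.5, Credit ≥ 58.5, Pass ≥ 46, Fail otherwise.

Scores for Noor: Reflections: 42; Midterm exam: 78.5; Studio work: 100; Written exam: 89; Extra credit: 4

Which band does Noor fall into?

High Distinction

Weighted total:
  Reflections 42 × 0.24 = 10.08
  Midterm exam 78.5 × 0.11 = 8.635
  Studio work 100 × 0.55 = 55
  Written exam 89 × 0.1 = 8.9
Sum = 82.615
Extra credit: 82.615 + 4 = 86.615
86.615 ≥ 83 → High Distinction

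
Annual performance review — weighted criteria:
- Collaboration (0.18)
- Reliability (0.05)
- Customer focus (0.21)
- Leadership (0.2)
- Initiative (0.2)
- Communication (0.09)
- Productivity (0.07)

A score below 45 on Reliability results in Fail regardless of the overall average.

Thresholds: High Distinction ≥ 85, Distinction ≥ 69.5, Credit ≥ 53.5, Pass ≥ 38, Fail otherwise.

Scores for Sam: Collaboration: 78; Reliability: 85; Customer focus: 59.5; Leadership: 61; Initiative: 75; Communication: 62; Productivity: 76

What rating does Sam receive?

Reliability score 85 ≥ 45: minimum met.
Weighted total:
  Collaboration 78 × 0.18 = 14.04
  Reliability 85 × 0.05 = 4.25
  Customer focus 59.5 × 0.21 = 12.495
  Leadership 61 × 0.2 = 12.2
  Initiative 75 × 0.2 = 15
  Communication 62 × 0.09 = 5.58
  Productivity 76 × 0.07 = 5.32
Sum = 68.885
68.885 is ≥ 53.5 and < 69.5 → Credit

Credit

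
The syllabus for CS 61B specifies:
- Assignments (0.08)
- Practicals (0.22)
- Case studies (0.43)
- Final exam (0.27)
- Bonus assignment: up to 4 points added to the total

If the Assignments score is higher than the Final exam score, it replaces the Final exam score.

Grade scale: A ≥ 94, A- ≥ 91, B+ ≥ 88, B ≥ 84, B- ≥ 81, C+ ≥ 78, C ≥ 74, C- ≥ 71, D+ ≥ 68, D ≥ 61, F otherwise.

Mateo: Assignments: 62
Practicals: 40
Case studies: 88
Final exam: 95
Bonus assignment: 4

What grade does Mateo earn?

B-

Assignments (62) ≤ Final exam (95), so Final exam stays at 95.
Weighted total:
  Assignments 62 × 0.08 = 4.96
  Practicals 40 × 0.22 = 8.8
  Case studies 88 × 0.43 = 37.84
  Final exam 95 × 0.27 = 25.65
Sum = 77.25
Bonus assignment: 77.25 + 4 = 81.25
81.25 is ≥ 81 and < 84 → B-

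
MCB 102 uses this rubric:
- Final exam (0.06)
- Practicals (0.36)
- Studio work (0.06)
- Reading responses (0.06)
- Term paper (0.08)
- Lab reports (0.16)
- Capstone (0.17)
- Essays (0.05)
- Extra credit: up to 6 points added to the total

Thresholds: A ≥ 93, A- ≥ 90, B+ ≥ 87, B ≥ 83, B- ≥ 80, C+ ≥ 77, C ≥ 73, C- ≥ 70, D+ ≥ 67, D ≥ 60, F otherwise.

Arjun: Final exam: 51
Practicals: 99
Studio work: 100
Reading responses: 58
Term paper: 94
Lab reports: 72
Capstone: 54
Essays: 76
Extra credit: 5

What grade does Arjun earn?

B

Weighted total:
  Final exam 51 × 0.06 = 3.06
  Practicals 99 × 0.36 = 35.64
  Studio work 100 × 0.06 = 6
  Reading responses 58 × 0.06 = 3.48
  Term paper 94 × 0.08 = 7.52
  Lab reports 72 × 0.16 = 11.52
  Capstone 54 × 0.17 = 9.18
  Essays 76 × 0.05 = 3.8
Sum = 80.2
Extra credit: 80.2 + 5 = 85.2
85.2 is ≥ 83 and < 87 → B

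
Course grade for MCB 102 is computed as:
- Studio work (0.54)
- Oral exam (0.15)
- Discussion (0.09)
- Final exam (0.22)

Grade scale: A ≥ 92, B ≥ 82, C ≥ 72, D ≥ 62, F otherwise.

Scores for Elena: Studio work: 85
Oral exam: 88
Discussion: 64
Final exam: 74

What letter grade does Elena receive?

C

Weighted total:
  Studio work 85 × 0.54 = 45.9
  Oral exam 88 × 0.15 = 13.2
  Discussion 64 × 0.09 = 5.76
  Final exam 74 × 0.22 = 16.28
Sum = 81.14
81.14 is ≥ 72 and < 82 → C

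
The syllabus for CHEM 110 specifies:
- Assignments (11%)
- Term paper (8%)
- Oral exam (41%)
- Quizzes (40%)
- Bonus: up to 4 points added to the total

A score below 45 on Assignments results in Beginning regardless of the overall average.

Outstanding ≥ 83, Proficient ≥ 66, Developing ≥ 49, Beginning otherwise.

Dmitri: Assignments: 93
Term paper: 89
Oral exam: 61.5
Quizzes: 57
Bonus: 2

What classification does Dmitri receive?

Proficient

Assignments score 93 ≥ 45: minimum met.
Weighted total:
  Assignments 93 × 0.11 = 10.23
  Term paper 89 × 0.08 = 7.12
  Oral exam 61.5 × 0.41 = 25.215
  Quizzes 57 × 0.4 = 22.8
Sum = 65.365
Bonus: 65.365 + 2 = 67.365
67.365 is ≥ 66 and < 83 → Proficient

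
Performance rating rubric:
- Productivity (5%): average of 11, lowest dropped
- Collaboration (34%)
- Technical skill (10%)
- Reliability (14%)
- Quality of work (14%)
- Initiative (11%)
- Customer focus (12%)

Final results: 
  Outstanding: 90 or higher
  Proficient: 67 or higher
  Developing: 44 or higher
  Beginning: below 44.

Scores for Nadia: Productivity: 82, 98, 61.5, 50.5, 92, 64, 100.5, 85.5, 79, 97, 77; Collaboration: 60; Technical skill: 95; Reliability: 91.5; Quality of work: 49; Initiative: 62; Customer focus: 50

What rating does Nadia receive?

Developing

Productivity: drop 50.5 → average of remaining 10 = 836.5/10 = 83.65
Weighted total:
  Productivity 83.65 × 0.05 = 4.1825
  Collaboration 60 × 0.34 = 20.4
  Technical skill 95 × 0.1 = 9.5
  Reliability 91.5 × 0.14 = 12.81
  Quality of work 49 × 0.14 = 6.86
  Initiative 62 × 0.11 = 6.82
  Customer focus 50 × 0.12 = 6
Sum = 66.5725
66.5725 is ≥ 44 and < 67 → Developing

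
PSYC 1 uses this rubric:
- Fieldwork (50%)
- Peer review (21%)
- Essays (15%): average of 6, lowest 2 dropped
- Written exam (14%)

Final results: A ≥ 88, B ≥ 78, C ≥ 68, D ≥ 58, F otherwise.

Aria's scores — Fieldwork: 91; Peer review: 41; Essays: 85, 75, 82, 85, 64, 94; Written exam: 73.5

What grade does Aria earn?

Essays: drop 64, 75 → average of remaining 4 = 346/4 = 86.5
Weighted total:
  Fieldwork 91 × 0.5 = 45.5
  Peer review 41 × 0.21 = 8.61
  Essays 86.5 × 0.15 = 12.975
  Written exam 73.5 × 0.14 = 10.29
Sum = 77.375
77.375 is ≥ 68 and < 78 → C

C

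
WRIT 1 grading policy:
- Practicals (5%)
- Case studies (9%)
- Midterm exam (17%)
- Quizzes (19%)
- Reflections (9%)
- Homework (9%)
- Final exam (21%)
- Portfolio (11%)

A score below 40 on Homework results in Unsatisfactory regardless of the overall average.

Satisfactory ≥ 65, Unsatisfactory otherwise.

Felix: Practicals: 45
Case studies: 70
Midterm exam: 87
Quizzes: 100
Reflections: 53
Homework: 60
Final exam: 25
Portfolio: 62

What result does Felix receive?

Homework score 60 ≥ 40: minimum met.
Weighted total:
  Practicals 45 × 0.05 = 2.25
  Case studies 70 × 0.09 = 6.3
  Midterm exam 87 × 0.17 = 14.79
  Quizzes 100 × 0.19 = 19
  Reflections 53 × 0.09 = 4.77
  Homework 60 × 0.09 = 5.4
  Final exam 25 × 0.21 = 5.25
  Portfolio 62 × 0.11 = 6.82
Sum = 64.58
64.58 < 65 → Unsatisfactory

Unsatisfactory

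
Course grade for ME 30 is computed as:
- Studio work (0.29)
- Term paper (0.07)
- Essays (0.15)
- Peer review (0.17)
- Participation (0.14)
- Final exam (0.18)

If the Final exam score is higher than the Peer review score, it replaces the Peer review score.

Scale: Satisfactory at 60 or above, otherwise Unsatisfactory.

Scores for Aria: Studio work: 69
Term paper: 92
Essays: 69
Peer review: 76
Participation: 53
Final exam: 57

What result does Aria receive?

Satisfactory

Final exam (57) ≤ Peer review (76), so Peer review stays at 76.
Weighted total:
  Studio work 69 × 0.29 = 20.01
  Term paper 92 × 0.07 = 6.44
  Essays 69 × 0.15 = 10.35
  Peer review 76 × 0.17 = 12.92
  Participation 53 × 0.14 = 7.42
  Final exam 57 × 0.18 = 10.26
Sum = 67.4
67.4 ≥ 60 → Satisfactory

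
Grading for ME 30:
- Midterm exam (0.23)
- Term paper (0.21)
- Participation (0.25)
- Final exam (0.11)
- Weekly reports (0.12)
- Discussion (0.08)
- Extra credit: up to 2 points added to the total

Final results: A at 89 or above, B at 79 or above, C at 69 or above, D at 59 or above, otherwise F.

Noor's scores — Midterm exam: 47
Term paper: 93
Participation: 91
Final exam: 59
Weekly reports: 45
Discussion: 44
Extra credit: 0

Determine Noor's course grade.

Weighted total:
  Midterm exam 47 × 0.23 = 10.81
  Term paper 93 × 0.21 = 19.53
  Participation 91 × 0.25 = 22.75
  Final exam 59 × 0.11 = 6.49
  Weekly reports 45 × 0.12 = 5.4
  Discussion 44 × 0.08 = 3.52
Sum = 68.5
Extra credit: 68.5 + 0 = 68.5
68.5 is ≥ 59 and < 69 → D

D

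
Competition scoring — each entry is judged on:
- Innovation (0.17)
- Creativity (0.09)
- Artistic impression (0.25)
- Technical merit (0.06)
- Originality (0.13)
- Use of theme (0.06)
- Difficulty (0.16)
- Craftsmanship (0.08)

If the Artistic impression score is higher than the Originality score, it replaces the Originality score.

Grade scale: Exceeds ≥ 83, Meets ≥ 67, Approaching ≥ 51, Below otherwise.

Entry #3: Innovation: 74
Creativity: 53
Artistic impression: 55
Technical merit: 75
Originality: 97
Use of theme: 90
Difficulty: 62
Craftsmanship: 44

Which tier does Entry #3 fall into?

Artistic impression (55) ≤ Originality (97), so Originality stays at 97.
Weighted total:
  Innovation 74 × 0.17 = 12.58
  Creativity 53 × 0.09 = 4.77
  Artistic impression 55 × 0.25 = 13.75
  Technical merit 75 × 0.06 = 4.5
  Originality 97 × 0.13 = 12.61
  Use of theme 90 × 0.06 = 5.4
  Difficulty 62 × 0.16 = 9.92
  Craftsmanship 44 × 0.08 = 3.52
Sum = 67.05
67.05 is ≥ 67 and < 83 → Meets

Meets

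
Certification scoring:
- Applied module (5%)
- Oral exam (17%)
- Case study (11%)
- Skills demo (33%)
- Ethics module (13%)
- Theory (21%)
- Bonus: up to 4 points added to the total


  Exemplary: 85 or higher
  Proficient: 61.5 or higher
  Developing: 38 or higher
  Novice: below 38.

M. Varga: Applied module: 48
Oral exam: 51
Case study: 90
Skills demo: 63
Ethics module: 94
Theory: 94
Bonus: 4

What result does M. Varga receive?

Weighted total:
  Applied module 48 × 0.05 = 2.4
  Oral exam 51 × 0.17 = 8.67
  Case study 90 × 0.11 = 9.9
  Skills demo 63 × 0.33 = 20.79
  Ethics module 94 × 0.13 = 12.22
  Theory 94 × 0.21 = 19.74
Sum = 73.72
Bonus: 73.72 + 4 = 77.72
77.72 is ≥ 61.5 and < 85 → Proficient

Proficient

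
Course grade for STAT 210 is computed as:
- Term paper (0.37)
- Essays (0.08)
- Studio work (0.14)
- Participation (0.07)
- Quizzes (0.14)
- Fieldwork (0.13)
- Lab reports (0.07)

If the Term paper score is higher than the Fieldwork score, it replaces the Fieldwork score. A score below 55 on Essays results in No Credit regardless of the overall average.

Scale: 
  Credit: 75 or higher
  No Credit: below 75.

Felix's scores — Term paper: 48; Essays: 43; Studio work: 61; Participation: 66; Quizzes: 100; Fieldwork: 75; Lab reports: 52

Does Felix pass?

No Credit

Term paper (48) ≤ Fieldwork (75), so Fieldwork stays at 75.
Essays score 43 < 55: minimum not met.
Weighted total:
  Term paper 48 × 0.37 = 17.76
  Essays 43 × 0.08 = 3.44
  Studio work 61 × 0.14 = 8.54
  Participation 66 × 0.07 = 4.62
  Quizzes 100 × 0.14 = 14
  Fieldwork 75 × 0.13 = 9.75
  Lab reports 52 × 0.07 = 3.64
Sum = 61.75
Because the Essays minimum was not met, the result is No Credit.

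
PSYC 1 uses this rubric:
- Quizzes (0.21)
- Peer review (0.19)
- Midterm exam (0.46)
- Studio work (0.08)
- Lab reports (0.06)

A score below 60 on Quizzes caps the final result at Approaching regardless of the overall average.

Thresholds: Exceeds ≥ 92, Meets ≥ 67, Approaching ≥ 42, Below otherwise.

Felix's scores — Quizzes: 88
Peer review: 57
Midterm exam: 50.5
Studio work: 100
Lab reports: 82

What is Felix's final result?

Approaching

Quizzes score 88 ≥ 60: minimum met.
Weighted total:
  Quizzes 88 × 0.21 = 18.48
  Peer review 57 × 0.19 = 10.83
  Midterm exam 50.5 × 0.46 = 23.23
  Studio work 100 × 0.08 = 8
  Lab reports 82 × 0.06 = 4.92
Sum = 65.46
65.46 is ≥ 42 and < 67 → Approaching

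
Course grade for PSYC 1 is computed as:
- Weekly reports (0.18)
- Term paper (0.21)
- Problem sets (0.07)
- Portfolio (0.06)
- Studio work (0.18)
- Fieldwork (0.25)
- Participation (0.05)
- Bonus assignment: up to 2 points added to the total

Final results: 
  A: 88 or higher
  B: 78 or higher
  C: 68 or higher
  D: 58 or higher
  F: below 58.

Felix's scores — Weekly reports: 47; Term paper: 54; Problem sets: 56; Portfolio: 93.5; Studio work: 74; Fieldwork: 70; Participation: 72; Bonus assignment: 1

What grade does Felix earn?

Weighted total:
  Weekly reports 47 × 0.18 = 8.46
  Term paper 54 × 0.21 = 11.34
  Problem sets 56 × 0.07 = 3.92
  Portfolio 93.5 × 0.06 = 5.61
  Studio work 74 × 0.18 = 13.32
  Fieldwork 70 × 0.25 = 17.5
  Participation 72 × 0.05 = 3.6
Sum = 63.75
Bonus assignment: 63.75 + 1 = 64.75
64.75 is ≥ 58 and < 68 → D

D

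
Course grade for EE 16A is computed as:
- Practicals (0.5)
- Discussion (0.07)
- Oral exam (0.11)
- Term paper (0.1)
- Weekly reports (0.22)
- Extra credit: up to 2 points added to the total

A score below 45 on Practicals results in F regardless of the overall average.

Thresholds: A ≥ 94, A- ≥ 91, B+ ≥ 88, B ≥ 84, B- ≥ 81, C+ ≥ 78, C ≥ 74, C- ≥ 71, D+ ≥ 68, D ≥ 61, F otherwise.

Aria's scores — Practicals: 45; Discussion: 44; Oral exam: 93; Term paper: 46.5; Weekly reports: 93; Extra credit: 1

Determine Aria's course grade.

D

Practicals score 45 ≥ 45: minimum met.
Weighted total:
  Practicals 45 × 0.5 = 22.5
  Discussion 44 × 0.07 = 3.08
  Oral exam 93 × 0.11 = 10.23
  Term paper 46.5 × 0.1 = 4.65
  Weekly reports 93 × 0.22 = 20.46
Sum = 60.92
Extra credit: 60.92 + 1 = 61.92
61.92 is ≥ 61 and < 68 → D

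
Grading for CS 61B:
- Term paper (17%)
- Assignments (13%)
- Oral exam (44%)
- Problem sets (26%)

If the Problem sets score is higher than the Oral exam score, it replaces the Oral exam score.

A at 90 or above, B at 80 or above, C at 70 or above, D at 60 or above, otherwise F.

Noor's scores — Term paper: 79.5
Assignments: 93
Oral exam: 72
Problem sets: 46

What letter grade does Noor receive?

Problem sets (46) ≤ Oral exam (72), so Oral exam stays at 72.
Weighted total:
  Term paper 79.5 × 0.17 = 13.515
  Assignments 93 × 0.13 = 12.09
  Oral exam 72 × 0.44 = 31.68
  Problem sets 46 × 0.26 = 11.96
Sum = 69.245
69.245 is ≥ 60 and < 70 → D

D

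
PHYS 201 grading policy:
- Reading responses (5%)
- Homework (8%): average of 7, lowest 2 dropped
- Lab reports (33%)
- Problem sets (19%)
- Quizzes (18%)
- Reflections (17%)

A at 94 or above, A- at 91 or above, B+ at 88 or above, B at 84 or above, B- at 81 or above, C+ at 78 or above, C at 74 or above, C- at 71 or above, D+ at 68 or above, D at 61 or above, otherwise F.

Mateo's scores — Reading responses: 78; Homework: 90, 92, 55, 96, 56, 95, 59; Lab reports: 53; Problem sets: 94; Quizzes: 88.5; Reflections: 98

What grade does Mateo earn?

C+

Homework: drop 55, 56 → average of remaining 5 = 432/5 = 86.4
Weighted total:
  Reading responses 78 × 0.05 = 3.9
  Homework 86.4 × 0.08 = 6.912
  Lab reports 53 × 0.33 = 17.49
  Problem sets 94 × 0.19 = 17.86
  Quizzes 88.5 × 0.18 = 15.93
  Reflections 98 × 0.17 = 16.66
Sum = 78.752
78.752 is ≥ 78 and < 81 → C+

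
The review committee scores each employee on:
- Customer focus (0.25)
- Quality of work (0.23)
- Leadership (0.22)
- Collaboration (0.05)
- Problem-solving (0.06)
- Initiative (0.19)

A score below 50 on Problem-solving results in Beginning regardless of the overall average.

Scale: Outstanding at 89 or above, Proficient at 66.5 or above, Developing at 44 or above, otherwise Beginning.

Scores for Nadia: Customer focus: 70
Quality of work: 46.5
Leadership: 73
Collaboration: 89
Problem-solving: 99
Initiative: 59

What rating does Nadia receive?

Developing

Problem-solving score 99 ≥ 50: minimum met.
Weighted total:
  Customer focus 70 × 0.25 = 17.5
  Quality of work 46.5 × 0.23 = 10.695
  Leadership 73 × 0.22 = 16.06
  Collaboration 89 × 0.05 = 4.45
  Problem-solving 99 × 0.06 = 5.94
  Initiative 59 × 0.19 = 11.21
Sum = 65.855
65.855 is ≥ 44 and < 66.5 → Developing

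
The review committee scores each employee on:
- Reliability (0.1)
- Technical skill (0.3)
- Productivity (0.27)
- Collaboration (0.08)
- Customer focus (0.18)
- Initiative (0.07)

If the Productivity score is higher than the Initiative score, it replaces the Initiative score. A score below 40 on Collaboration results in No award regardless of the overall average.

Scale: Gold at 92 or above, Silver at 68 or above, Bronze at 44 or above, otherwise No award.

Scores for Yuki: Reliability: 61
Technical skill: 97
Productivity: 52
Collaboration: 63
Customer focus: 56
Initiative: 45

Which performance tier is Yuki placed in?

Silver

Productivity (52) > Initiative (45), so Initiative counts as 52.
Collaboration score 63 ≥ 40: minimum met.
Weighted total:
  Reliability 61 × 0.1 = 6.1
  Technical skill 97 × 0.3 = 29.1
  Productivity 52 × 0.27 = 14.04
  Collaboration 63 × 0.08 = 5.04
  Customer focus 56 × 0.18 = 10.08
  Initiative 52 × 0.07 = 3.64
Sum = 68
68 is ≥ 68 and < 92 → Silver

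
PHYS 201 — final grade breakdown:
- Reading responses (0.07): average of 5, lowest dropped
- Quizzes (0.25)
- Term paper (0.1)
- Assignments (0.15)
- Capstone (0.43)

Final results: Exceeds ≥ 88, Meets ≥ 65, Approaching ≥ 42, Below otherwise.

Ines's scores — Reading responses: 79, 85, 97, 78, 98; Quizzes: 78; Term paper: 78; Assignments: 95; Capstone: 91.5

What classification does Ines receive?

Meets

Reading responses: drop 78 → average of remaining 4 = 359/4 = 89.75
Weighted total:
  Reading responses 89.75 × 0.07 = 6.2825
  Quizzes 78 × 0.25 = 19.5
  Term paper 78 × 0.1 = 7.8
  Assignments 95 × 0.15 = 14.25
  Capstone 91.5 × 0.43 = 39.345
Sum = 87.1775
87.1775 is ≥ 65 and < 88 → Meets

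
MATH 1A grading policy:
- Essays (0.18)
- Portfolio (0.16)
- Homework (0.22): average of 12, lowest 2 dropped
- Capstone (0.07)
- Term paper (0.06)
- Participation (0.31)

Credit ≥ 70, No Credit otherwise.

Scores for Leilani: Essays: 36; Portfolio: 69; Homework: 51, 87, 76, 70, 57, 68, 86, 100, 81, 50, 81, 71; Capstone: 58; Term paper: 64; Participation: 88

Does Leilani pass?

Homework: drop 50, 51 → average of remaining 10 = 777/10 = 77.7
Weighted total:
  Essays 36 × 0.18 = 6.48
  Portfolio 69 × 0.16 = 11.04
  Homework 77.7 × 0.22 = 17.094
  Capstone 58 × 0.07 = 4.06
  Term paper 64 × 0.06 = 3.84
  Participation 88 × 0.31 = 27.28
Sum = 69.794
69.794 < 70 → No Credit

No Credit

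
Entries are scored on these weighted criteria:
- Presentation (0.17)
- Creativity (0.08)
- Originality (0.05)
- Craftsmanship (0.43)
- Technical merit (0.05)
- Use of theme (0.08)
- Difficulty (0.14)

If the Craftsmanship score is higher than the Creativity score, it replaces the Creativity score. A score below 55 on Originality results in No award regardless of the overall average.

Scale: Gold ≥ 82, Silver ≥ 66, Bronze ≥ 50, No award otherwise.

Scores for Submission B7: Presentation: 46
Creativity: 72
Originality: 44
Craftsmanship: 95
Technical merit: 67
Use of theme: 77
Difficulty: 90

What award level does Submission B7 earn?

Craftsmanship (95) > Creativity (72), so Creativity counts as 95.
Originality score 44 < 55: minimum not met.
Weighted total:
  Presentation 46 × 0.17 = 7.82
  Creativity 95 × 0.08 = 7.6
  Originality 44 × 0.05 = 2.2
  Craftsmanship 95 × 0.43 = 40.85
  Technical merit 67 × 0.05 = 3.35
  Use of theme 77 × 0.08 = 6.16
  Difficulty 90 × 0.14 = 12.6
Sum = 80.58
Because the Originality minimum was not met, the result is No award.

No award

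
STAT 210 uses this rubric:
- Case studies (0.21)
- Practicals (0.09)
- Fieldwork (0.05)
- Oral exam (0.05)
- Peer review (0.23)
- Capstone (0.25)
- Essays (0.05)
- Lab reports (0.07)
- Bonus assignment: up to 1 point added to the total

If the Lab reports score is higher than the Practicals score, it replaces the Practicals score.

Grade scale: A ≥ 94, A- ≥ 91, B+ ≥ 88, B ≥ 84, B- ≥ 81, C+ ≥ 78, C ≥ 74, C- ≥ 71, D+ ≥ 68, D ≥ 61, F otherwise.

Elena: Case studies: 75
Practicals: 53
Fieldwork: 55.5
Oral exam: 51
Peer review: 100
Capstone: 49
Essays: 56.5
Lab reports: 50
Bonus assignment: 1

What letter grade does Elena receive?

Lab reports (50) ≤ Practicals (53), so Practicals stays at 53.
Weighted total:
  Case studies 75 × 0.21 = 15.75
  Practicals 53 × 0.09 = 4.77
  Fieldwork 55.5 × 0.05 = 2.775
  Oral exam 51 × 0.05 = 2.55
  Peer review 100 × 0.23 = 23
  Capstone 49 × 0.25 = 12.25
  Essays 56.5 × 0.05 = 2.825
  Lab reports 50 × 0.07 = 3.5
Sum = 67.42
Bonus assignment: 67.42 + 1 = 68.42
68.42 is ≥ 68 and < 71 → D+

D+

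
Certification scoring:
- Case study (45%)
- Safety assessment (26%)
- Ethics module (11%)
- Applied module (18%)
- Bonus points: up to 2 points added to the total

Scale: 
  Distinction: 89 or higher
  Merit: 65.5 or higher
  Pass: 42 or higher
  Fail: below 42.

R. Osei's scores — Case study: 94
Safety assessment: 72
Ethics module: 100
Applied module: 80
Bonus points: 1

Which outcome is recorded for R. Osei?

Weighted total:
  Case study 94 × 0.45 = 42.3
  Safety assessment 72 × 0.26 = 18.72
  Ethics module 100 × 0.11 = 11
  Applied module 80 × 0.18 = 14.4
Sum = 86.42
Bonus points: 86.42 + 1 = 87.42
87.42 is ≥ 65.5 and < 89 → Merit

Merit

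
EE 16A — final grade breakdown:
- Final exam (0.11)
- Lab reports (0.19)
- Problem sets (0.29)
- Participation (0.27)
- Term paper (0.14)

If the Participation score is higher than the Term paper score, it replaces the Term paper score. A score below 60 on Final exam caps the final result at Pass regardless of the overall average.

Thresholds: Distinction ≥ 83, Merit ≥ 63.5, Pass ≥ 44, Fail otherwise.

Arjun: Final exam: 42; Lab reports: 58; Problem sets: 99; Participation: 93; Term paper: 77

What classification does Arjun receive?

Participation (93) > Term paper (77), so Term paper counts as 93.
Final exam score 42 < 60: minimum not met.
Weighted total:
  Final exam 42 × 0.11 = 4.62
  Lab reports 58 × 0.19 = 11.02
  Problem sets 99 × 0.29 = 28.71
  Participation 93 × 0.27 = 25.11
  Term paper 93 × 0.14 = 13.02
Sum = 82.48
82.48 would be Merit; cap at Pass applies → Pass.

Pass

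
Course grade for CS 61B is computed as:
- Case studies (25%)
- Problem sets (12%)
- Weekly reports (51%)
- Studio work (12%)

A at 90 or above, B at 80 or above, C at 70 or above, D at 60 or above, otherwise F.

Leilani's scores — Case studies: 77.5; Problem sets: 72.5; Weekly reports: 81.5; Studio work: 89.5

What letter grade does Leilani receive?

B

Weighted total:
  Case studies 77.5 × 0.25 = 19.375
  Problem sets 72.5 × 0.12 = 8.7
  Weekly reports 81.5 × 0.51 = 41.565
  Studio work 89.5 × 0.12 = 10.74
Sum = 80.38
80.38 is ≥ 80 and < 90 → B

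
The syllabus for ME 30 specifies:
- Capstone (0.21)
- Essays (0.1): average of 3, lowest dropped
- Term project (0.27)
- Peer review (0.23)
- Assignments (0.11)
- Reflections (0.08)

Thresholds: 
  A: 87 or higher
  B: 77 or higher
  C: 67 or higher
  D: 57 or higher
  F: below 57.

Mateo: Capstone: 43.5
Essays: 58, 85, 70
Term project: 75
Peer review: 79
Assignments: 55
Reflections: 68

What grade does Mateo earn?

Essays: drop 58 → average of remaining 2 = 155/2 = 77.5
Weighted total:
  Capstone 43.5 × 0.21 = 9.135
  Essays 77.5 × 0.1 = 7.75
  Term project 75 × 0.27 = 20.25
  Peer review 79 × 0.23 = 18.17
  Assignments 55 × 0.11 = 6.05
  Reflections 68 × 0.08 = 5.44
Sum = 66.795
66.795 is ≥ 57 and < 67 → D

D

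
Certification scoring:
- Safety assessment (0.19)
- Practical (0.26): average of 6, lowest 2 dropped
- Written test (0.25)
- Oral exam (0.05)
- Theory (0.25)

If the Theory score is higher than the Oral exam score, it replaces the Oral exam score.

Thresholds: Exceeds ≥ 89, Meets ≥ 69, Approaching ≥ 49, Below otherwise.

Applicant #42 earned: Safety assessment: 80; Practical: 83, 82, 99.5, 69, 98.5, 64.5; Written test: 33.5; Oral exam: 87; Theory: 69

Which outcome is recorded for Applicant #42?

Approaching

Practical: drop 64.5, 69 → average of remaining 4 = 363/4 = 90.75
Theory (69) ≤ Oral exam (87), so Oral exam stays at 87.
Weighted total:
  Safety assessment 80 × 0.19 = 15.2
  Practical 90.75 × 0.26 = 23.595
  Written test 33.5 × 0.25 = 8.375
  Oral exam 87 × 0.05 = 4.35
  Theory 69 × 0.25 = 17.25
Sum = 68.77
68.77 is ≥ 49 and < 69 → Approaching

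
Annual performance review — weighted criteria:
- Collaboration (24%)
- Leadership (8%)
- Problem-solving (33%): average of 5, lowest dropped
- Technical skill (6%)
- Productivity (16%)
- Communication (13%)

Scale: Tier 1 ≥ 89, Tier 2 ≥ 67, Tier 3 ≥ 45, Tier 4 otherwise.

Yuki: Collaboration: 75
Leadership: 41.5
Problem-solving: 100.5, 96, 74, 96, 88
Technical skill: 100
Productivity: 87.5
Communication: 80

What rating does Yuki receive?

Problem-solving: drop 74 → average of remaining 4 = 380.5/4 = 95.125
Weighted total:
  Collaboration 75 × 0.24 = 18
  Leadership 41.5 × 0.08 = 3.32
  Problem-solving 95.125 × 0.33 = 31.39125
  Technical skill 100 × 0.06 = 6
  Productivity 87.5 × 0.16 = 14
  Communication 80 × 0.13 = 10.4
Sum = 83.11125
83.11125 is ≥ 67 and < 89 → Tier 2

Tier 2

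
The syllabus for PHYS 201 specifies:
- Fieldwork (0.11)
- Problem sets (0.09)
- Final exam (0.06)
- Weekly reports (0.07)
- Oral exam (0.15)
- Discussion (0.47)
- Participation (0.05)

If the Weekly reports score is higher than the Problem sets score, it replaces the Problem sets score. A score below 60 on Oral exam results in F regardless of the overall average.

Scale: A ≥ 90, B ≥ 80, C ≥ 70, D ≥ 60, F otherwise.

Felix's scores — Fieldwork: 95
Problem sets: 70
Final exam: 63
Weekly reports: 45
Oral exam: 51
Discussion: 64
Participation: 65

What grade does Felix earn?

F

Weekly reports (45) ≤ Problem sets (70), so Problem sets stays at 70.
Oral exam score 51 < 60: minimum not met.
Weighted total:
  Fieldwork 95 × 0.11 = 10.45
  Problem sets 70 × 0.09 = 6.3
  Final exam 63 × 0.06 = 3.78
  Weekly reports 45 × 0.07 = 3.15
  Oral exam 51 × 0.15 = 7.65
  Discussion 64 × 0.47 = 30.08
  Participation 65 × 0.05 = 3.25
Sum = 64.66
Because the Oral exam minimum was not met, the result is F.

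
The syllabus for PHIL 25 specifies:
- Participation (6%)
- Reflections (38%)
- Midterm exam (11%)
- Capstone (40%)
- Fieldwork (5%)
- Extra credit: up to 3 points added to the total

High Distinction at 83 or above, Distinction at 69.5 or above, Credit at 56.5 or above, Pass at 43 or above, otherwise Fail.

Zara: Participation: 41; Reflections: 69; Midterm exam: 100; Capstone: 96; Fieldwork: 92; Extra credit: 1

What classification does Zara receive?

Weighted total:
  Participation 41 × 0.06 = 2.46
  Reflections 69 × 0.38 = 26.22
  Midterm exam 100 × 0.11 = 11
  Capstone 96 × 0.4 = 38.4
  Fieldwork 92 × 0.05 = 4.6
Sum = 82.68
Extra credit: 82.68 + 1 = 83.68
83.68 ≥ 83 → High Distinction

High Distinction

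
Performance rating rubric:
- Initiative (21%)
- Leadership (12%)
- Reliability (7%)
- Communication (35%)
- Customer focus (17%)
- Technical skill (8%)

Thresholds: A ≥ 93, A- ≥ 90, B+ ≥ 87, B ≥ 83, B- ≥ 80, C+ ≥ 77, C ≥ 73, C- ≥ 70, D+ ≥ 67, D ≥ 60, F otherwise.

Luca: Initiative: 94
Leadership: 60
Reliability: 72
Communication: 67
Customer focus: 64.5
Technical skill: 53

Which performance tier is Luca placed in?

Weighted total:
  Initiative 94 × 0.21 = 19.74
  Leadership 60 × 0.12 = 7.2
  Reliability 72 × 0.07 = 5.04
  Communication 67 × 0.35 = 23.45
  Customer focus 64.5 × 0.17 = 10.965
  Technical skill 53 × 0.08 = 4.24
Sum = 70.635
70.635 is ≥ 70 and < 73 → C-

C-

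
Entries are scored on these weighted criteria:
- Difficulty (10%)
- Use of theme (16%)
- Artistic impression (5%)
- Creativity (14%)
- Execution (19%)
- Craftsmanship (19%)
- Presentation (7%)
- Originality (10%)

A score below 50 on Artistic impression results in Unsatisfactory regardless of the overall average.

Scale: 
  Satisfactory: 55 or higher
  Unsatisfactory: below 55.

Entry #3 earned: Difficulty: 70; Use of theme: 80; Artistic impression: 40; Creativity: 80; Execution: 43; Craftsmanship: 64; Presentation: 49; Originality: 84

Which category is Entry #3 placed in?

Artistic impression score 40 < 50: minimum not met.
Weighted total:
  Difficulty 70 × 0.1 = 7
  Use of theme 80 × 0.16 = 12.8
  Artistic impression 40 × 0.05 = 2
  Creativity 80 × 0.14 = 11.2
  Execution 43 × 0.19 = 8.17
  Craftsmanship 64 × 0.19 = 12.16
  Presentation 49 × 0.07 = 3.43
  Originality 84 × 0.1 = 8.4
Sum = 65.16
Because the Artistic impression minimum was not met, the result is Unsatisfactory.

Unsatisfactory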